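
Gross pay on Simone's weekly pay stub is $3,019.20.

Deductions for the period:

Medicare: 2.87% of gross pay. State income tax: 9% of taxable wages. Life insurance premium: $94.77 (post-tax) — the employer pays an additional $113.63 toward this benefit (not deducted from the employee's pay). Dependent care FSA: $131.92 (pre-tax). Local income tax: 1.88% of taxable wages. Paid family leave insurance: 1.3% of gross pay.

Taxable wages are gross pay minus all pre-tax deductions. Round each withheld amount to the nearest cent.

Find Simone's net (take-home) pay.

$2,352.47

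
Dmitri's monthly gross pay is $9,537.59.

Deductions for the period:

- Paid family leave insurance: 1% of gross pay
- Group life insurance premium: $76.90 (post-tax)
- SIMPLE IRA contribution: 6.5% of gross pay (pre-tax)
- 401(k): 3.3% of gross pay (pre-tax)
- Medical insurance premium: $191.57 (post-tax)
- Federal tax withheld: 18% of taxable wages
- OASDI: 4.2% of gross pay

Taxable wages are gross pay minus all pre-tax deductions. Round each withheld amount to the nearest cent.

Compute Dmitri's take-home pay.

401(k): $9,537.59 × 0.033 = $314.74
SIMPLE IRA contribution: $9,537.59 × 0.065 = $619.94
Pre-tax total = $314.74 + $619.94 = $934.68
Taxable wages = $9,537.59 − $934.68 = $8,602.91
Federal tax withheld: $8,602.91 × 0.18 = $1,548.52
OASDI: $9,537.59 × 0.042 = $400.58
Paid family leave insurance: $9,537.59 × 0.01 = $95.38
Medical insurance premium: $191.57
Group life insurance premium: $76.90
Total deductions = $314.74 + $619.94 + $1,548.52 + $400.58 + $95.38 + $191.57 + $76.90 = $3,247.63
Net pay = $9,537.59 − $3,247.63 = $6,289.96

$6,289.96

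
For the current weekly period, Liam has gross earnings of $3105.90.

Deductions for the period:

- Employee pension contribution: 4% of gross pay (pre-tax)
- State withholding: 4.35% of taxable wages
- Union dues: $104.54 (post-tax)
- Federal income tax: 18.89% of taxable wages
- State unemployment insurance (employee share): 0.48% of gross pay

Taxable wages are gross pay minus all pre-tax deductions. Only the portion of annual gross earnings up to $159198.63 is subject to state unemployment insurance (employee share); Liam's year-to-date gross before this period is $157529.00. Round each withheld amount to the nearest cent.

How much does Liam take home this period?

Employee pension contribution: $3105.90 × 0.04 = $124.24
Taxable wages = $3105.90 − $124.24 = $2981.66
State withholding: $2981.66 × 0.0435 = $129.70
Federal income tax: $2981.66 × 0.1889 = $563.24
State unemployment insurance (employee share): only $159198.63 − $157529.00 = $1669.63 of this check is subject → $1669.63 × 0.0048 = $8.01
Union dues: $104.54
Total deductions = $124.24 + $129.70 + $563.24 + $8.01 + $104.54 = $929.73
Net pay = $3105.90 − $929.73 = $2176.17

$2176.17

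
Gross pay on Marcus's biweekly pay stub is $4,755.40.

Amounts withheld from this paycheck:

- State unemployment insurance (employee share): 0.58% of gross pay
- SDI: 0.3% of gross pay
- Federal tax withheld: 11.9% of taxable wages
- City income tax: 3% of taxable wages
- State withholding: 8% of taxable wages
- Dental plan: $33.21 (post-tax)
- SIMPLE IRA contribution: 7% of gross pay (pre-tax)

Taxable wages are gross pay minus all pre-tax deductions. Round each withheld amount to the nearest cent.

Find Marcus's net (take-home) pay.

$3,334.70

SIMPLE IRA contribution: $4,755.40 × 0.07 = $332.88
Taxable wages = $4,755.40 − $332.88 = $4,422.52
State withholding: $4,422.52 × 0.08 = $353.80
Federal tax withheld: $4,422.52 × 0.119 = $526.28
City income tax: $4,422.52 × 0.03 = $132.68
State unemployment insurance (employee share): $4,755.40 × 0.0058 = $27.58
SDI: $4,755.40 × 0.003 = $14.27
Dental plan: $33.21
Total deductions = $332.88 + $353.80 + $526.28 + $132.68 + $27.58 + $14.27 + $33.21 = $1,420.70
Net pay = $4,755.40 − $1,420.70 = $3,334.70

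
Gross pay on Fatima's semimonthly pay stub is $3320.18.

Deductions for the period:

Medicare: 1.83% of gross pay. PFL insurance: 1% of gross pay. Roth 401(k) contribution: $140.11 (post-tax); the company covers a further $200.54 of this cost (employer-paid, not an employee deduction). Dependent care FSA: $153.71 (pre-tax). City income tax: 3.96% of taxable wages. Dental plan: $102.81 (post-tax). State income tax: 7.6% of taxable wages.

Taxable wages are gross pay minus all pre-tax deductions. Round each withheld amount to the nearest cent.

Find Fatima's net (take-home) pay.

Dependent care FSA: $153.71
Taxable wages = $3320.18 − $153.71 = $3166.47
State income tax: $3166.47 × 0.076 = $240.65
City income tax: $3166.47 × 0.0396 = $125.39
Medicare: $3320.18 × 0.0183 = $60.76
PFL insurance: $3320.18 × 0.01 = $33.20
Roth 401(k) contribution: $140.11
Dental plan: $102.81
(Employer's $200.54 toward Roth 401(k) contribution is not withheld from the employee.)
Total deductions = $153.71 + $240.65 + $125.39 + $60.76 + $33.20 + $140.11 + $102.81 = $856.63
Net pay = $3320.18 − $856.63 = $2463.55

$2463.55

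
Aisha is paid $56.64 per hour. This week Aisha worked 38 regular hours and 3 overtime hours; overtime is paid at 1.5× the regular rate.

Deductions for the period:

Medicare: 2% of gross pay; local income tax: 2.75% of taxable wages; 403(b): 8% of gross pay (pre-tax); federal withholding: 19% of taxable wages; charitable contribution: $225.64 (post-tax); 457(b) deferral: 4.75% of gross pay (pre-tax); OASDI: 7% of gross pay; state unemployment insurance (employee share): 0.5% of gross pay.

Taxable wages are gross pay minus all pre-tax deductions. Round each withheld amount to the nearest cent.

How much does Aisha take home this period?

Regular pay: 38 × $56.64 = $2,152.32
Overtime pay: 3 × $56.64 × 1.5 = $254.88
Gross pay = $2,152.32 + $254.88 = $2,407.20
403(b): $2,407.20 × 0.08 = $192.58
457(b) deferral: $2,407.20 × 0.0475 = $114.34
Pre-tax total = $192.58 + $114.34 = $306.92
Taxable wages = $2,407.20 − $306.92 = $2,100.28
Federal withholding: $2,100.28 × 0.19 = $399.05
Local income tax: $2,100.28 × 0.0275 = $57.76
OASDI: $2,407.20 × 0.07 = $168.50
State unemployment insurance (employee share): $2,407.20 × 0.005 = $12.04
Medicare: $2,407.20 × 0.02 = $48.14
Charitable contribution: $225.64
Total deductions = $192.58 + $114.34 + $399.05 + $57.76 + $168.50 + $12.04 + $48.14 + $225.64 = $1,218.05
Net pay = $2,407.20 − $1,218.05 = $1,189.15

$1,189.15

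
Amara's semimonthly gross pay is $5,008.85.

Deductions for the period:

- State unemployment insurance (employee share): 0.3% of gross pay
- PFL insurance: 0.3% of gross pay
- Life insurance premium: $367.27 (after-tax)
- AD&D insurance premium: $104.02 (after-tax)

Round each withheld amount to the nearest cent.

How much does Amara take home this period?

PFL insurance: $5,008.85 × 0.003 = $15.03
State unemployment insurance (employee share): $5,008.85 × 0.003 = $15.03
AD&D insurance premium: $104.02
Life insurance premium: $367.27
Total deductions = $15.03 + $15.03 + $104.02 + $367.27 = $501.35
Net pay = $5,008.85 − $501.35 = $4,507.50

$4,507.50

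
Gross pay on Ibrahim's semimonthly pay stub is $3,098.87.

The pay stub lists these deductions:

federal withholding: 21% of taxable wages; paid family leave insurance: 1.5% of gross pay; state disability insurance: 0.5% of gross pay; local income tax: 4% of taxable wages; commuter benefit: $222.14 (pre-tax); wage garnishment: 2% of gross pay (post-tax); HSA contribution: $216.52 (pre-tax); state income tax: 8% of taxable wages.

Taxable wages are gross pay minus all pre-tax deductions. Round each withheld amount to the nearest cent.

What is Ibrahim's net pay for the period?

$1,658.39

Commuter benefit: $222.14
HSA contribution: $216.52
Pre-tax total = $222.14 + $216.52 = $438.66
Taxable wages = $3,098.87 − $438.66 = $2,660.21
State income tax: $2,660.21 × 0.08 = $212.82
Federal withholding: $2,660.21 × 0.21 = $558.64
Local income tax: $2,660.21 × 0.04 = $106.41
State disability insurance: $3,098.87 × 0.005 = $15.49
Paid family leave insurance: $3,098.87 × 0.015 = $46.48
Wage garnishment: $3,098.87 × 0.02 = $61.98
Total deductions = $222.14 + $216.52 + $212.82 + $558.64 + $106.41 + $15.49 + $46.48 + $61.98 = $1,440.48
Net pay = $3,098.87 − $1,440.48 = $1,658.39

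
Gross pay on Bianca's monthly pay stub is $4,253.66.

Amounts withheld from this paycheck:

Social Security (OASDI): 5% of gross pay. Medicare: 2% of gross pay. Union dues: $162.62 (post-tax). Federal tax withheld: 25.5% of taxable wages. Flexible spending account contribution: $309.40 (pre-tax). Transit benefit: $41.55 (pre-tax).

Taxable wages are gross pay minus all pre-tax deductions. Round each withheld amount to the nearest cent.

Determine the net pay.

$2,447.15

Flexible spending account contribution: $309.40
Transit benefit: $41.55
Pre-tax total = $309.40 + $41.55 = $350.95
Taxable wages = $4,253.66 − $350.95 = $3,902.71
Federal tax withheld: $3,902.71 × 0.255 = $995.19
Social Security (OASDI): $4,253.66 × 0.05 = $212.68
Medicare: $4,253.66 × 0.02 = $85.07
Union dues: $162.62
Total deductions = $309.40 + $41.55 + $995.19 + $212.68 + $85.07 + $162.62 = $1,806.51
Net pay = $4,253.66 − $1,806.51 = $2,447.15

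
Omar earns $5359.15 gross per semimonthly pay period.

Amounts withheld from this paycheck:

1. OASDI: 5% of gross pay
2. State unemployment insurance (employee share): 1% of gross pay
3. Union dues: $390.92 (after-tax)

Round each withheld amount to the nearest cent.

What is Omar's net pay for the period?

$4646.68

State unemployment insurance (employee share): $5359.15 × 0.01 = $53.59
OASDI: $5359.15 × 0.05 = $267.96
Union dues: $390.92
Total deductions = $53.59 + $267.96 + $390.92 = $712.47
Net pay = $5359.15 − $712.47 = $4646.68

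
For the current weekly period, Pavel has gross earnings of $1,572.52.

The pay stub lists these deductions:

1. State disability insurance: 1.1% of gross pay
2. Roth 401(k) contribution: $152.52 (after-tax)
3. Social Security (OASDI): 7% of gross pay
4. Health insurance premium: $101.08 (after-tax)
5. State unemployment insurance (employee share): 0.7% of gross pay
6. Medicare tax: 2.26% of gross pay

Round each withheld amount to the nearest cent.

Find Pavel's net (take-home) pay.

$1,144.99

Medicare tax: $1,572.52 × 0.0226 = $35.54
State disability insurance: $1,572.52 × 0.011 = $17.30
State unemployment insurance (employee share): $1,572.52 × 0.007 = $11.01
Social Security (OASDI): $1,572.52 × 0.07 = $110.08
Roth 401(k) contribution: $152.52
Health insurance premium: $101.08
Total deductions = $35.54 + $17.30 + $11.01 + $110.08 + $152.52 + $101.08 = $427.53
Net pay = $1,572.52 − $427.53 = $1,144.99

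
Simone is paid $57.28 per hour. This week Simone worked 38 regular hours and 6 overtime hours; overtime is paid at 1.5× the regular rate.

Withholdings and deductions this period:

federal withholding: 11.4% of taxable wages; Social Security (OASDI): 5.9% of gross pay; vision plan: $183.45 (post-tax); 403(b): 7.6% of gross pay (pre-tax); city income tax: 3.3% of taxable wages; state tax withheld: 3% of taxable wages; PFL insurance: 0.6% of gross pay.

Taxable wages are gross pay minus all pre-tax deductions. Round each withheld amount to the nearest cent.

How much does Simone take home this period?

$1,688.82

Regular pay: 38 × $57.28 = $2,176.64
Overtime pay: 6 × $57.28 × 1.5 = $515.52
Gross pay = $2,176.64 + $515.52 = $2,692.16
403(b): $2,692.16 × 0.076 = $204.60
Taxable wages = $2,692.16 − $204.60 = $2,487.56
State tax withheld: $2,487.56 × 0.03 = $74.63
Federal withholding: $2,487.56 × 0.114 = $283.58
City income tax: $2,487.56 × 0.033 = $82.09
PFL insurance: $2,692.16 × 0.006 = $16.15
Social Security (OASDI): $2,692.16 × 0.059 = $158.84
Vision plan: $183.45
Total deductions = $204.60 + $74.63 + $283.58 + $82.09 + $16.15 + $158.84 + $183.45 = $1,003.34
Net pay = $2,692.16 − $1,003.34 = $1,688.82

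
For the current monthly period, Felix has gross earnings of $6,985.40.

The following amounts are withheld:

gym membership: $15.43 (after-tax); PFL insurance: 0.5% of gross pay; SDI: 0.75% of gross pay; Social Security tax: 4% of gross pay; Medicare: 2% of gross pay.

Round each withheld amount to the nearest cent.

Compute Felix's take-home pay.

SDI: $6,985.40 × 0.0075 = $52.39
PFL insurance: $6,985.40 × 0.005 = $34.93
Medicare: $6,985.40 × 0.02 = $139.71
Social Security tax: $6,985.40 × 0.04 = $279.42
Gym membership: $15.43
Total deductions = $52.39 + $34.93 + $139.71 + $279.42 + $15.43 = $521.88
Net pay = $6,985.40 − $521.88 = $6,463.52

$6,463.52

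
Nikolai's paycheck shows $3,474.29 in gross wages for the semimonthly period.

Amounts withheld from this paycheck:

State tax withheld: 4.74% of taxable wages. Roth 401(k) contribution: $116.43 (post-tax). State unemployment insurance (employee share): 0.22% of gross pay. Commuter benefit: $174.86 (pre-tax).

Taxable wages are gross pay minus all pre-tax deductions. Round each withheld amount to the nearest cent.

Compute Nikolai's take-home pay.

Commuter benefit: $174.86
Taxable wages = $3,474.29 − $174.86 = $3,299.43
State tax withheld: $3,299.43 × 0.0474 = $156.39
State unemployment insurance (employee share): $3,474.29 × 0.0022 = $7.64
Roth 401(k) contribution: $116.43
Total deductions = $174.86 + $156.39 + $7.64 + $116.43 = $455.32
Net pay = $3,474.29 − $455.32 = $3,018.97

$3,018.97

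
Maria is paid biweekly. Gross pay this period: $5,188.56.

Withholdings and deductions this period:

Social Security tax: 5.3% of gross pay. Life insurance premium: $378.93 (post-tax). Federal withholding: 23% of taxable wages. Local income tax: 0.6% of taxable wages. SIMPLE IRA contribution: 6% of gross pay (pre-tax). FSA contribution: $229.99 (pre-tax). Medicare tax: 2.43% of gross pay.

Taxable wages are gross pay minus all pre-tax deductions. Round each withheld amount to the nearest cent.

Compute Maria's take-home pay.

FSA contribution: $229.99
SIMPLE IRA contribution: $5,188.56 × 0.06 = $311.31
Pre-tax total = $229.99 + $311.31 = $541.30
Taxable wages = $5,188.56 − $541.30 = $4,647.26
Local income tax: $4,647.26 × 0.006 = $27.88
Federal withholding: $4,647.26 × 0.23 = $1,068.87
Social Security tax: $5,188.56 × 0.053 = $274.99
Medicare tax: $5,188.56 × 0.0243 = $126.08
Life insurance premium: $378.93
Total deductions = $229.99 + $311.31 + $27.88 + $1,068.87 + $274.99 + $126.08 + $378.93 = $2,418.05
Net pay = $5,188.56 − $2,418.05 = $2,770.51

$2,770.51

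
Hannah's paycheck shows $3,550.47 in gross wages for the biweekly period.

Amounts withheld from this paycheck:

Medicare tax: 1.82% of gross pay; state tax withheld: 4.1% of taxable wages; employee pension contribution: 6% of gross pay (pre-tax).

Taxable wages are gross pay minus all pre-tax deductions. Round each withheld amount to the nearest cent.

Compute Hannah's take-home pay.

Employee pension contribution: $3,550.47 × 0.06 = $213.03
Taxable wages = $3,550.47 − $213.03 = $3,337.44
State tax withheld: $3,337.44 × 0.041 = $136.84
Medicare tax: $3,550.47 × 0.0182 = $64.62
Total deductions = $213.03 + $136.84 + $64.62 = $414.49
Net pay = $3,550.47 − $414.49 = $3,135.98

$3,135.98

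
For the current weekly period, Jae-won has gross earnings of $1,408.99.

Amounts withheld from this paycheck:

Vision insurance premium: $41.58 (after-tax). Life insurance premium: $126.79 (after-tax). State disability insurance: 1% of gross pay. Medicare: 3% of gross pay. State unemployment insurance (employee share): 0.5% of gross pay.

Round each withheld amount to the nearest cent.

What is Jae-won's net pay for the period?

$1,177.22

Medicare: $1,408.99 × 0.03 = $42.27
State unemployment insurance (employee share): $1,408.99 × 0.005 = $7.04
State disability insurance: $1,408.99 × 0.01 = $14.09
Life insurance premium: $126.79
Vision insurance premium: $41.58
Total deductions = $42.27 + $7.04 + $14.09 + $126.79 + $41.58 = $231.77
Net pay = $1,408.99 − $231.77 = $1,177.22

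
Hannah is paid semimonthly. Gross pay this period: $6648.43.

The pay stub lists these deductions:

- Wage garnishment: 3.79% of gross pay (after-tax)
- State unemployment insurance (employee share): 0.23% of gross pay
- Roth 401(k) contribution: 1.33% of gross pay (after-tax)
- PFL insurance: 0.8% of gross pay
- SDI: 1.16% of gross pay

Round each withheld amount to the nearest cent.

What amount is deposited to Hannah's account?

$6162.43

SDI: $6648.43 × 0.0116 = $77.12
State unemployment insurance (employee share): $6648.43 × 0.0023 = $15.29
PFL insurance: $6648.43 × 0.008 = $53.19
Roth 401(k) contribution: $6648.43 × 0.0133 = $88.42
Wage garnishment: $6648.43 × 0.0379 = $251.98
Total deductions = $77.12 + $15.29 + $53.19 + $88.42 + $251.98 = $486.00
Net pay = $6648.43 − $486.00 = $6162.43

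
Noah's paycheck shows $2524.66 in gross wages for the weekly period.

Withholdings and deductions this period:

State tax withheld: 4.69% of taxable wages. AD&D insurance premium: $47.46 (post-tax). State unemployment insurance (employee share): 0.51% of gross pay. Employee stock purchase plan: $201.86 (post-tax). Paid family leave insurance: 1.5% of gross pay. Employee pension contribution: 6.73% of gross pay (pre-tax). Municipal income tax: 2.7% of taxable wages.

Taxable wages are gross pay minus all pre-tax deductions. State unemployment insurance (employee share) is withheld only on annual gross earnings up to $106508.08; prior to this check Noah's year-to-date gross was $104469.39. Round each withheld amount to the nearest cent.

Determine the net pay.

Employee pension contribution: $2524.66 × 0.0673 = $169.91
Taxable wages = $2524.66 − $169.91 = $2354.75
Municipal income tax: $2354.75 × 0.027 = $63.58
State tax withheld: $2354.75 × 0.0469 = $110.44
Paid family leave insurance: $2524.66 × 0.015 = $37.87
State unemployment insurance (employee share): only $106508.08 − $104469.39 = $2038.69 of this check is subject → $2038.69 × 0.0051 = $10.40
AD&D insurance premium: $47.46
Employee stock purchase plan: $201.86
Total deductions = $169.91 + $63.58 + $110.44 + $37.87 + $10.40 + $47.46 + $201.86 = $641.52
Net pay = $2524.66 − $641.52 = $1883.14

$1883.14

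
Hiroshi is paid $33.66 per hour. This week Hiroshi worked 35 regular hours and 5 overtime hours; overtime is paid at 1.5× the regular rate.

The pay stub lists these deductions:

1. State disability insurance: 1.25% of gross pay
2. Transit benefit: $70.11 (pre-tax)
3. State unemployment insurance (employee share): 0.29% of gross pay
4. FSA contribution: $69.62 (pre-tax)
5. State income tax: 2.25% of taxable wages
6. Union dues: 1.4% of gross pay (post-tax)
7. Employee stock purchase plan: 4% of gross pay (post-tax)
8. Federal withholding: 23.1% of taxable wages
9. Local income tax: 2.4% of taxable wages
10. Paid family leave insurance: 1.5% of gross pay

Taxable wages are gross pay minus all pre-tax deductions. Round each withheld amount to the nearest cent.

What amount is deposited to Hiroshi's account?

$811.88

Regular pay: 35 × $33.66 = $1,178.10
Overtime pay: 5 × $33.66 × 1.5 = $252.45
Gross pay = $1,178.10 + $252.45 = $1,430.55
Transit benefit: $70.11
FSA contribution: $69.62
Pre-tax total = $70.11 + $69.62 = $139.73
Taxable wages = $1,430.55 − $139.73 = $1,290.82
Local income tax: $1,290.82 × 0.024 = $30.98
Federal withholding: $1,290.82 × 0.231 = $298.18
State income tax: $1,290.82 × 0.0225 = $29.04
Paid family leave insurance: $1,430.55 × 0.015 = $21.46
State unemployment insurance (employee share): $1,430.55 × 0.0029 = $4.15
State disability insurance: $1,430.55 × 0.0125 = $17.88
Employee stock purchase plan: $1,430.55 × 0.04 = $57.22
Union dues: $1,430.55 × 0.014 = $20.03
Total deductions = $70.11 + $69.62 + $30.98 + $298.18 + $29.04 + $21.46 + $4.15 + $17.88 + $57.22 + $20.03 = $618.67
Net pay = $1,430.55 − $618.67 = $811.88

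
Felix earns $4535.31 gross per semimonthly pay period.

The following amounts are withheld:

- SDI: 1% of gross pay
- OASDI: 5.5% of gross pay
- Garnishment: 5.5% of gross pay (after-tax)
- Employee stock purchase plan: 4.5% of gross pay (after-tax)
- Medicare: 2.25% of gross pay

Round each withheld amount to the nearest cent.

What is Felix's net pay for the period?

SDI: $4535.31 × 0.01 = $45.35
OASDI: $4535.31 × 0.055 = $249.44
Medicare: $4535.31 × 0.0225 = $102.04
Employee stock purchase plan: $4535.31 × 0.045 = $204.09
Garnishment: $4535.31 × 0.055 = $249.44
Total deductions = $45.35 + $249.44 + $102.04 + $204.09 + $249.44 = $850.36
Net pay = $4535.31 − $850.36 = $3684.95

$3684.95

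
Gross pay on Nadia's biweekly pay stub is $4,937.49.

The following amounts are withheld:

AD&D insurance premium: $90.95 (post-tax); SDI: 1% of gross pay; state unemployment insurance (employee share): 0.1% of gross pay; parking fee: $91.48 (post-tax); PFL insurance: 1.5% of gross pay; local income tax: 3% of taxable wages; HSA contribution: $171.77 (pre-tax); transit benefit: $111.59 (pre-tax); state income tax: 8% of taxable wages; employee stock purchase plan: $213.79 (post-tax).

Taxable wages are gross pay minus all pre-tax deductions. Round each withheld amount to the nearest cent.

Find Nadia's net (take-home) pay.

HSA contribution: $171.77
Transit benefit: $111.59
Pre-tax total = $171.77 + $111.59 = $283.36
Taxable wages = $4,937.49 − $283.36 = $4,654.13
State income tax: $4,654.13 × 0.08 = $372.33
Local income tax: $4,654.13 × 0.03 = $139.62
State unemployment insurance (employee share): $4,937.49 × 0.001 = $4.94
PFL insurance: $4,937.49 × 0.015 = $74.06
SDI: $4,937.49 × 0.01 = $49.37
Employee stock purchase plan: $213.79
Parking fee: $91.48
AD&D insurance premium: $90.95
Total deductions = $171.77 + $111.59 + $372.33 + $139.62 + $4.94 + $74.06 + $49.37 + $213.79 + $91.48 + $90.95 = $1,319.90
Net pay = $4,937.49 − $1,319.90 = $3,617.59

$3,617.59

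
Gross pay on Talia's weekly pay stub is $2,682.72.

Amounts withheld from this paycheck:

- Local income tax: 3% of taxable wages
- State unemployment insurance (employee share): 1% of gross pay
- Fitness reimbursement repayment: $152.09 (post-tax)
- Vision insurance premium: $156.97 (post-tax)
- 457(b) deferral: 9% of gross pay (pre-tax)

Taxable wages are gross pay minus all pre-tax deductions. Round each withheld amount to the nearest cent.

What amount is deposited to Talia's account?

457(b) deferral: $2,682.72 × 0.09 = $241.44
Taxable wages = $2,682.72 − $241.44 = $2,441.28
Local income tax: $2,441.28 × 0.03 = $73.24
State unemployment insurance (employee share): $2,682.72 × 0.01 = $26.83
Fitness reimbursement repayment: $152.09
Vision insurance premium: $156.97
Total deductions = $241.44 + $73.24 + $26.83 + $152.09 + $156.97 = $650.57
Net pay = $2,682.72 − $650.57 = $2,032.15

$2,032.15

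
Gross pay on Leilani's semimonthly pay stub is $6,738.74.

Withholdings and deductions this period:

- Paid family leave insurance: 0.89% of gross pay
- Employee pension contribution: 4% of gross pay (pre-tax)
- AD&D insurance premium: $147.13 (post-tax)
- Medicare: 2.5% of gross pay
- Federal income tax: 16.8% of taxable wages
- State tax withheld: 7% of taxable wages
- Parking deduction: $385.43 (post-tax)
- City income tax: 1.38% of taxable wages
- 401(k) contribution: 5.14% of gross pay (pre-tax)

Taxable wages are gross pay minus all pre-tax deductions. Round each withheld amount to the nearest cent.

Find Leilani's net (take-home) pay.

401(k) contribution: $6,738.74 × 0.0514 = $346.37
Employee pension contribution: $6,738.74 × 0.04 = $269.55
Pre-tax total = $346.37 + $269.55 = $615.92
Taxable wages = $6,738.74 − $615.92 = $6,122.82
State tax withheld: $6,122.82 × 0.07 = $428.60
Federal income tax: $6,122.82 × 0.168 = $1,028.63
City income tax: $6,122.82 × 0.0138 = $84.49
Paid family leave insurance: $6,738.74 × 0.0089 = $59.97
Medicare: $6,738.74 × 0.025 = $168.47
AD&D insurance premium: $147.13
Parking deduction: $385.43
Total deductions = $346.37 + $269.55 + $428.60 + $1,028.63 + $84.49 + $59.97 + $168.47 + $147.13 + $385.43 = $2,918.64
Net pay = $6,738.74 − $2,918.64 = $3,820.10

$3,820.10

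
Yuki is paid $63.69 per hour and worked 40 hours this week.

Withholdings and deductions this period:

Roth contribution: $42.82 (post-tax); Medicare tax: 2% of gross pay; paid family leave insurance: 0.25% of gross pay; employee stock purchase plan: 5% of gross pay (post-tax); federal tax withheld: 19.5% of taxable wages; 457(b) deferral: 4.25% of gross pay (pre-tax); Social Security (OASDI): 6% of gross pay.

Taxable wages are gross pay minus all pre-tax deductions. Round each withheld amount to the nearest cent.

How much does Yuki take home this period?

Gross pay: 40 × $63.69 = $2,547.60
457(b) deferral: $2,547.60 × 0.0425 = $108.27
Taxable wages = $2,547.60 − $108.27 = $2,439.33
Federal tax withheld: $2,439.33 × 0.195 = $475.67
Paid family leave insurance: $2,547.60 × 0.0025 = $6.37
Medicare tax: $2,547.60 × 0.02 = $50.95
Social Security (OASDI): $2,547.60 × 0.06 = $152.86
Roth contribution: $42.82
Employee stock purchase plan: $2,547.60 × 0.05 = $127.38
Total deductions = $108.27 + $475.67 + $6.37 + $50.95 + $152.86 + $42.82 + $127.38 = $964.32
Net pay = $2,547.60 − $964.32 = $1,583.28

$1,583.28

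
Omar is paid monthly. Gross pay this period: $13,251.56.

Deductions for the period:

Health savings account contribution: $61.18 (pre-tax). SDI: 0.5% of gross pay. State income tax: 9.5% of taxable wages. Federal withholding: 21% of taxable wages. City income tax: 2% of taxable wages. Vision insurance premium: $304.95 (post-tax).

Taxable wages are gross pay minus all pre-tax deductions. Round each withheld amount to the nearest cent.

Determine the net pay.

Health savings account contribution: $61.18
Taxable wages = $13,251.56 − $61.18 = $13,190.38
City income tax: $13,190.38 × 0.02 = $263.81
State income tax: $13,190.38 × 0.095 = $1,253.09
Federal withholding: $13,190.38 × 0.21 = $2,769.98
SDI: $13,251.56 × 0.005 = $66.26
Vision insurance premium: $304.95
Total deductions = $61.18 + $263.81 + $1,253.09 + $2,769.98 + $66.26 + $304.95 = $4,719.27
Net pay = $13,251.56 − $4,719.27 = $8,532.29

$8,532.29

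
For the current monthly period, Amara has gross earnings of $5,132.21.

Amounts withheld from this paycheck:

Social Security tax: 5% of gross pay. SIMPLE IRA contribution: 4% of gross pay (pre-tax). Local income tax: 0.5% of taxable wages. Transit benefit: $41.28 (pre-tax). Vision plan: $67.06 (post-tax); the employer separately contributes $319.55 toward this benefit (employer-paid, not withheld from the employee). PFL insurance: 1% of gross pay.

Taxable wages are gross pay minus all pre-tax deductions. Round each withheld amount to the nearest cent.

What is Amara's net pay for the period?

$4,486.22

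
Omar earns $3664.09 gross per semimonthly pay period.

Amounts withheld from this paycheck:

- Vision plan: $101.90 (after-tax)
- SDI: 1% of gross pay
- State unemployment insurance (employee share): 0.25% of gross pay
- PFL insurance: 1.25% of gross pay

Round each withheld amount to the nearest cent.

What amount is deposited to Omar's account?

$3470.59

PFL insurance: $3664.09 × 0.0125 = $45.80
SDI: $3664.09 × 0.01 = $36.64
State unemployment insurance (employee share): $3664.09 × 0.0025 = $9.16
Vision plan: $101.90
Total deductions = $45.80 + $36.64 + $9.16 + $101.90 = $193.50
Net pay = $3664.09 − $193.50 = $3470.59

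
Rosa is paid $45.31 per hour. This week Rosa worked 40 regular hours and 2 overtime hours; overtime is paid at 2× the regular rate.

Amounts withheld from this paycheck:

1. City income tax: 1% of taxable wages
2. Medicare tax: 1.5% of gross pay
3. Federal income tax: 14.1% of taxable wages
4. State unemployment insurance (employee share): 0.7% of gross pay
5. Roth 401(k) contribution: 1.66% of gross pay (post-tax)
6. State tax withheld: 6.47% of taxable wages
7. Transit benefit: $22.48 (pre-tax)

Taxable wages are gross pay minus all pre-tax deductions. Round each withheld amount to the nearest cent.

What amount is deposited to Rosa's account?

Regular pay: 40 × $45.31 = $1,812.40
Overtime pay: 2 × $45.31 × 2 = $181.24
Gross pay = $1,812.40 + $181.24 = $1,993.64
Transit benefit: $22.48
Taxable wages = $1,993.64 − $22.48 = $1,971.16
City income tax: $1,971.16 × 0.01 = $19.71
State tax withheld: $1,971.16 × 0.0647 = $127.53
Federal income tax: $1,971.16 × 0.141 = $277.93
State unemployment insurance (employee share): $1,993.64 × 0.007 = $13.96
Medicare tax: $1,993.64 × 0.015 = $29.90
Roth 401(k) contribution: $1,993.64 × 0.0166 = $33.09
Total deductions = $22.48 + $19.71 + $127.53 + $277.93 + $13.96 + $29.90 + $33.09 = $524.60
Net pay = $1,993.64 − $524.60 = $1,469.04

$1,469.04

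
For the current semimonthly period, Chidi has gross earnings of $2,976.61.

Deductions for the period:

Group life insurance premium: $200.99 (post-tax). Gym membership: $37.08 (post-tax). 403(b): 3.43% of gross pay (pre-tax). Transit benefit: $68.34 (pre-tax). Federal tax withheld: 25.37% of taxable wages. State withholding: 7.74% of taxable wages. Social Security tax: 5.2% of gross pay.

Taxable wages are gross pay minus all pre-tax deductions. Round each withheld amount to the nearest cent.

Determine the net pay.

403(b): $2,976.61 × 0.0343 = $102.10
Transit benefit: $68.34
Pre-tax total = $102.10 + $68.34 = $170.44
Taxable wages = $2,976.61 − $170.44 = $2,806.17
State withholding: $2,806.17 × 0.0774 = $217.20
Federal tax withheld: $2,806.17 × 0.2537 = $711.93
Social Security tax: $2,976.61 × 0.052 = $154.78
Gym membership: $37.08
Group life insurance premium: $200.99
Total deductions = $102.10 + $68.34 + $217.20 + $711.93 + $154.78 + $37.08 + $200.99 = $1,492.42
Net pay = $2,976.61 − $1,492.42 = $1,484.19

$1,484.19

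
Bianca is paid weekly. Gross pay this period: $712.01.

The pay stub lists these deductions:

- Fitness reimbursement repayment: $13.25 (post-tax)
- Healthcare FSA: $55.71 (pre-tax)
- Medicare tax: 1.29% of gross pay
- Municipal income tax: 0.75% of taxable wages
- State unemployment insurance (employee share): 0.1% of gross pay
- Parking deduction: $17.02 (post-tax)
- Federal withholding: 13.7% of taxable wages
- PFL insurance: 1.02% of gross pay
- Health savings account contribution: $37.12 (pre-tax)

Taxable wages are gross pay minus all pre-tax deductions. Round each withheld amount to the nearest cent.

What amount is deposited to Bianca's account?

Healthcare FSA: $55.71
Health savings account contribution: $37.12
Pre-tax total = $55.71 + $37.12 = $92.83
Taxable wages = $712.01 − $92.83 = $619.18
Federal withholding: $619.18 × 0.137 = $84.83
Municipal income tax: $619.18 × 0.0075 = $4.64
Medicare tax: $712.01 × 0.0129 = $9.18
State unemployment insurance (employee share): $712.01 × 0.001 = $0.71
PFL insurance: $712.01 × 0.0102 = $7.26
Fitness reimbursement repayment: $13.25
Parking deduction: $17.02
Total deductions = $55.71 + $37.12 + $84.83 + $4.64 + $9.18 + $0.71 + $7.26 + $13.25 + $17.02 = $229.72
Net pay = $712.01 − $229.72 = $482.29

$482.29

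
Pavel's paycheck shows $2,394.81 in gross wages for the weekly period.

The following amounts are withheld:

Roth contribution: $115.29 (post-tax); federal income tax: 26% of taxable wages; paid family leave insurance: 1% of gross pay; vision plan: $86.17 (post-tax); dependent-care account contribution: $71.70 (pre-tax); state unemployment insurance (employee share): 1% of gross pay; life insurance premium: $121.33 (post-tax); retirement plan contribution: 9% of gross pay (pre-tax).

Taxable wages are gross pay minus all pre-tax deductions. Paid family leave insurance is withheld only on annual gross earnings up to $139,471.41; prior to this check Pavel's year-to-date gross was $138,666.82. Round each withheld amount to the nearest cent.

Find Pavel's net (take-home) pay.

Dependent-care account contribution: $71.70
Retirement plan contribution: $2,394.81 × 0.09 = $215.53
Pre-tax total = $71.70 + $215.53 = $287.23
Taxable wages = $2,394.81 − $287.23 = $2,107.58
Federal income tax: $2,107.58 × 0.26 = $547.97
Paid family leave insurance: only $139,471.41 − $138,666.82 = $804.59 of this check is subject → $804.59 × 0.01 = $8.05
State unemployment insurance (employee share): $2,394.81 × 0.01 = $23.95
Roth contribution: $115.29
Vision plan: $86.17
Life insurance premium: $121.33
Total deductions = $71.70 + $215.53 + $547.97 + $8.05 + $23.95 + $115.29 + $86.17 + $121.33 = $1,189.99
Net pay = $2,394.81 − $1,189.99 = $1,204.82

$1,204.82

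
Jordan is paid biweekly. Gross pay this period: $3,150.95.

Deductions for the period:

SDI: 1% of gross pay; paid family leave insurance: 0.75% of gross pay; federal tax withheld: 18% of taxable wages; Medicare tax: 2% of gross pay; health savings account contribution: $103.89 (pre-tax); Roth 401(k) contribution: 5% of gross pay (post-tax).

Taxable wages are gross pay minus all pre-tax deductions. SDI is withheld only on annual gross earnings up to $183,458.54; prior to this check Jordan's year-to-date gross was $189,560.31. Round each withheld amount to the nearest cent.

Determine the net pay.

$2,254.39

Health savings account contribution: $103.89
Taxable wages = $3,150.95 − $103.89 = $3,047.06
Federal tax withheld: $3,047.06 × 0.18 = $548.47
SDI: annual cap $183,458.54 already reached (YTD $189,560.31), so $0.00
Medicare tax: $3,150.95 × 0.02 = $63.02
Paid family leave insurance: $3,150.95 × 0.0075 = $23.63
Roth 401(k) contribution: $3,150.95 × 0.05 = $157.55
Total deductions = $103.89 + $548.47 + $0.00 + $63.02 + $23.63 + $157.55 = $896.56
Net pay = $3,150.95 − $896.56 = $2,254.39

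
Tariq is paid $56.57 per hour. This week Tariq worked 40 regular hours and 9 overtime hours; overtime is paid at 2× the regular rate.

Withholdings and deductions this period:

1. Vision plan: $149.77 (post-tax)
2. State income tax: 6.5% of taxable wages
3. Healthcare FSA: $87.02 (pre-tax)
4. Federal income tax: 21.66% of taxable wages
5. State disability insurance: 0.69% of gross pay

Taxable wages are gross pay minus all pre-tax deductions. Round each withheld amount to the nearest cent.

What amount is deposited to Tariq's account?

Regular pay: 40 × $56.57 = $2,262.80
Overtime pay: 9 × $56.57 × 2 = $1,018.26
Gross pay = $2,262.80 + $1,018.26 = $3,281.06
Healthcare FSA: $87.02
Taxable wages = $3,281.06 − $87.02 = $3,194.04
Federal income tax: $3,194.04 × 0.2166 = $691.83
State income tax: $3,194.04 × 0.065 = $207.61
State disability insurance: $3,281.06 × 0.0069 = $22.64
Vision plan: $149.77
Total deductions = $87.02 + $691.83 + $207.61 + $22.64 + $149.77 = $1,158.87
Net pay = $3,281.06 − $1,158.87 = $2,122.19

$2,122.19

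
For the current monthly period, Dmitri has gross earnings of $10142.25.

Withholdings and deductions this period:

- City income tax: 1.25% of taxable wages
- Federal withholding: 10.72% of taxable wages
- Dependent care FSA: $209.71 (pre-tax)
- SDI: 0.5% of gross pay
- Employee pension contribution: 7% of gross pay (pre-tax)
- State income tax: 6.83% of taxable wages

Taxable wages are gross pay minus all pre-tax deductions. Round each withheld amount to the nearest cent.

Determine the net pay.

Dependent care FSA: $209.71
Employee pension contribution: $10142.25 × 0.07 = $709.96
Pre-tax total = $209.71 + $709.96 = $919.67
Taxable wages = $10142.25 − $919.67 = $9222.58
City income tax: $9222.58 × 0.0125 = $115.28
Federal withholding: $9222.58 × 0.1072 = $988.66
State income tax: $9222.58 × 0.0683 = $629.90
SDI: $10142.25 × 0.005 = $50.71
Total deductions = $209.71 + $709.96 + $115.28 + $988.66 + $629.90 + $50.71 = $2704.22
Net pay = $10142.25 − $2704.22 = $7438.03

$7438.03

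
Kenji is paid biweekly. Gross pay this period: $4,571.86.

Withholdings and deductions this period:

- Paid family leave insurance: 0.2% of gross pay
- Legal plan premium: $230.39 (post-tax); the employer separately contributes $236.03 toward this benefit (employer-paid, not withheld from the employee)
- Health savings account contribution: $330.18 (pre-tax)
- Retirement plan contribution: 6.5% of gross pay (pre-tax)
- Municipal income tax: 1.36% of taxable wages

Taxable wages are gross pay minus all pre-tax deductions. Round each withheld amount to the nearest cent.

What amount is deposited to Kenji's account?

$3,651.33

Retirement plan contribution: $4,571.86 × 0.065 = $297.17
Health savings account contribution: $330.18
Pre-tax total = $297.17 + $330.18 = $627.35
Taxable wages = $4,571.86 − $627.35 = $3,944.51
Municipal income tax: $3,944.51 × 0.0136 = $53.65
Paid family leave insurance: $4,571.86 × 0.002 = $9.14
Legal plan premium: $230.39
(Employer's $236.03 toward legal plan premium is not withheld from the employee.)
Total deductions = $297.17 + $330.18 + $53.65 + $9.14 + $230.39 = $920.53
Net pay = $4,571.86 − $920.53 = $3,651.33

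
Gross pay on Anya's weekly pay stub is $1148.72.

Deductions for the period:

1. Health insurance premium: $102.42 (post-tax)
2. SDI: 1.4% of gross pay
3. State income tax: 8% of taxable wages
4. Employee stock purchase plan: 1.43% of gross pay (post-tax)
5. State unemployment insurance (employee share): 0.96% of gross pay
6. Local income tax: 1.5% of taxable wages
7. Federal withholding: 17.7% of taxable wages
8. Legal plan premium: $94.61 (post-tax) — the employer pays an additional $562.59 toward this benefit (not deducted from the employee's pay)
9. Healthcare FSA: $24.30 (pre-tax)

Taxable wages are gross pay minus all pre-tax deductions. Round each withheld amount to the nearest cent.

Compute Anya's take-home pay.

$578.01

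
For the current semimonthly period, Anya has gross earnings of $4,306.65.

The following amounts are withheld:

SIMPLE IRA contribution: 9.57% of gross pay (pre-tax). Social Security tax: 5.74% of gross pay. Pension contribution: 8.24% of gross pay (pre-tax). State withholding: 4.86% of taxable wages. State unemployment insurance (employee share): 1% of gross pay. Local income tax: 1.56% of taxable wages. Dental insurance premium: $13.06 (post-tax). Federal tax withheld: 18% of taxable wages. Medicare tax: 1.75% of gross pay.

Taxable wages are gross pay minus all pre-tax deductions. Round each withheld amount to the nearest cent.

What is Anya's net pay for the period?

$2,296.55

Pension contribution: $4,306.65 × 0.0824 = $354.87
SIMPLE IRA contribution: $4,306.65 × 0.0957 = $412.15
Pre-tax total = $354.87 + $412.15 = $767.02
Taxable wages = $4,306.65 − $767.02 = $3,539.63
Federal tax withheld: $3,539.63 × 0.18 = $637.13
Local income tax: $3,539.63 × 0.0156 = $55.22
State withholding: $3,539.63 × 0.0486 = $172.03
Medicare tax: $4,306.65 × 0.0175 = $75.37
State unemployment insurance (employee share): $4,306.65 × 0.01 = $43.07
Social Security tax: $4,306.65 × 0.0574 = $247.20
Dental insurance premium: $13.06
Total deductions = $354.87 + $412.15 + $637.13 + $55.22 + $172.03 + $75.37 + $43.07 + $247.20 + $13.06 = $2,010.10
Net pay = $4,306.65 − $2,010.10 = $2,296.55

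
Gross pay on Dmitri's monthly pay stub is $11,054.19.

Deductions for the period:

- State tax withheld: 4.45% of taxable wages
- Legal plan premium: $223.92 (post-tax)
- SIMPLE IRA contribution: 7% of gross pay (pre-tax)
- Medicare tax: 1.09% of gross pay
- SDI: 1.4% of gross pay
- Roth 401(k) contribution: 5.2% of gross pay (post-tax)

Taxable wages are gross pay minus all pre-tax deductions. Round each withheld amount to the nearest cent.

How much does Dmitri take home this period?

$8,748.93

SIMPLE IRA contribution: $11,054.19 × 0.07 = $773.79
Taxable wages = $11,054.19 − $773.79 = $10,280.40
State tax withheld: $10,280.40 × 0.0445 = $457.48
SDI: $11,054.19 × 0.014 = $154.76
Medicare tax: $11,054.19 × 0.0109 = $120.49
Roth 401(k) contribution: $11,054.19 × 0.052 = $574.82
Legal plan premium: $223.92
Total deductions = $773.79 + $457.48 + $154.76 + $120.49 + $574.82 + $223.92 = $2,305.26
Net pay = $11,054.19 − $2,305.26 = $8,748.93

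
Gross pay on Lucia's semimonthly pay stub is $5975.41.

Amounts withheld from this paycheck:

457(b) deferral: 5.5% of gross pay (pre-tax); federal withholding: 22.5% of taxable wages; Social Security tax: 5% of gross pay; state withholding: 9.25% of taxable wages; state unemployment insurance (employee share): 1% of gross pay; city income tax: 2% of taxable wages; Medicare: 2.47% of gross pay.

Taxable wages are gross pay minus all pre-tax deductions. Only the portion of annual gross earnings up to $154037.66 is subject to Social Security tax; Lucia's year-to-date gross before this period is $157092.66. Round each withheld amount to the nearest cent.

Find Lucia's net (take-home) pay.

$3533.63

457(b) deferral: $5975.41 × 0.055 = $328.65
Taxable wages = $5975.41 − $328.65 = $5646.76
State withholding: $5646.76 × 0.0925 = $522.33
Federal withholding: $5646.76 × 0.225 = $1270.52
City income tax: $5646.76 × 0.02 = $112.94
State unemployment insurance (employee share): $5975.41 × 0.01 = $59.75
Social Security tax: annual cap $154037.66 already reached (YTD $157092.66), so $0.00
Medicare: $5975.41 × 0.0247 = $147.59
Total deductions = $328.65 + $522.33 + $1270.52 + $112.94 + $59.75 + $0.00 + $147.59 = $2441.78
Net pay = $5975.41 − $2441.78 = $3533.63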